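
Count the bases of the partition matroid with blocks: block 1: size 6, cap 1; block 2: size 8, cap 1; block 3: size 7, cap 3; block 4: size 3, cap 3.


A basis picks exactly ci elements from block i.
Number of bases = product of C(|Si|, ci).
= C(6,1) * C(8,1) * C(7,3) * C(3,3)
= 6 * 8 * 35 * 1
= 1680.

1680


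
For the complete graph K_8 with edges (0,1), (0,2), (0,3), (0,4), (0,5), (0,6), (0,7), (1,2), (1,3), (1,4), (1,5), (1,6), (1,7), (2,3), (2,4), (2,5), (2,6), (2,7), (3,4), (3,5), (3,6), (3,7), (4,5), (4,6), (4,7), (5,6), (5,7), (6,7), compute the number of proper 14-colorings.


P(K_8, k) = k(k-1)(k-2)...(k-7).
P(14) = (14) * (13) * (12) * (11) * (10) * (9) * (8) * (7) = 121080960.

121080960


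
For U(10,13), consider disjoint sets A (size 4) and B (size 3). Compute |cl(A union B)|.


|A union B| = 4 + 3 = 7 (disjoint).
In U(10,13), cl(S) = S if |S| < 10, else cl(S) = E.
Since 7 < 10, cl(A union B) = A union B.
|cl(A union B)| = 7.

7


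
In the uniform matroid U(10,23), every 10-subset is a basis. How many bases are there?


Bases of U(10,23) are all 10-element subsets of the 23-element ground set.
Number of bases = C(23,10).
(23 choose 10) = 1144066.

1144066


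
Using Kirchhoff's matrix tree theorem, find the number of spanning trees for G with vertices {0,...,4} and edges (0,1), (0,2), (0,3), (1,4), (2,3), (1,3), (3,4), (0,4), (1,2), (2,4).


By Kirchhoff's matrix tree theorem, the number of spanning trees equals
the determinant of any cofactor of the Laplacian matrix L.
G has 5 vertices and 10 edges.
Computing the (4 x 4) cofactor determinant gives 125.

125


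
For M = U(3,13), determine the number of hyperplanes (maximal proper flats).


Hyperplanes of U(3,13) are flats of rank 2.
In a uniform matroid, these are exactly the (2)-element subsets.
Count = C(13,2) = 13! / (2! * 11!) = 78.

78


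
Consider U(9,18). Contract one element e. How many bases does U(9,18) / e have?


Contracting e from U(9,18) gives U(8,17).
Bases of U(8,17) = C(17,8) = 17! / (8! * 9!) = 24310.

24310


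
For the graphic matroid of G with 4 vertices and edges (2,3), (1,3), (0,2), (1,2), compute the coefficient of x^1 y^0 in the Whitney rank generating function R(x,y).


R(x,y) = sum over A in 2^E of x^(r(E)-r(A)) * y^(|A|-r(A)).
G has 4 vertices, 4 edges. r(E) = 3.
Enumerate all 2^4 = 16 subsets.
Count subsets with r(E)-r(A)=1 and |A|-r(A)=0: 6.

6


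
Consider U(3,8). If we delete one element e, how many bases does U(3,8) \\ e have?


Deleting e from U(3,8) gives U(3,7) since n > r.
Bases of U(3,7) = (7 choose 3) = 35.

35


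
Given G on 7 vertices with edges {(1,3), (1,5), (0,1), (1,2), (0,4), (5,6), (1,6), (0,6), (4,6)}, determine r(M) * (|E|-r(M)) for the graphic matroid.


r(M) = |V| - c = 7 - 1 = 6.
nullity = |E| - r(M) = 9 - 6 = 3.
Product = 6 * 3 = 18.

18


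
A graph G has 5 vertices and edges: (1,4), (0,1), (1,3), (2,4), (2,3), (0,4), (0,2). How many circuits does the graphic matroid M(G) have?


A circuit in a graphic matroid = edge set of a simple cycle.
G has 5 vertices and 7 edges.
Enumerating all minimal edge subsets forming cycles...
Total circuits found: 7.

7


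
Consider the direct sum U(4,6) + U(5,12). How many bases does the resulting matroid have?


Bases of a direct sum M1 + M2: |B| = |B(M1)| * |B(M2)|.
|B(U(4,6))| = C(6,4) = 15.
|B(U(5,12))| = C(12,5) = 792.
Total bases = 15 * 792 = 11880.

11880


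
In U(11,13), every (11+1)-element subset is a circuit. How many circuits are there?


In U(11,13), circuits are the (12)-element subsets.
Any set of 12 elements is dependent, and removing any one element gives
an independent set of size 11, so it is a minimal dependent set.
Number of circuits = C(13,12) = 13! / (12! * 1!) = 13.

13


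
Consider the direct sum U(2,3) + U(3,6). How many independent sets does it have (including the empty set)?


For a direct sum, |I(M1+M2)| = |I(M1)| * |I(M2)|.
|I(U(2,3))| = sum C(3,k) for k=0..2 = 7.
|I(U(3,6))| = sum C(6,k) for k=0..3 = 42.
Total = 7 * 42 = 294.

294


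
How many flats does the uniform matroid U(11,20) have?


Flats of U(11,20): every subset of size < 11 is a flat, plus E itself.
Count = C(20,0) + C(20,1) + C(20,2) + C(20,3) + C(20,4) + C(20,5) + C(20,6) + C(20,7) + C(20,8) + C(20,9) + C(20,10) + 1
     = 1 + 20 + 190 + 1140 + 4845 + 15504 + 38760 + 77520 + 125970 + 167960 + 184756 + 1
     = 616667.

616667


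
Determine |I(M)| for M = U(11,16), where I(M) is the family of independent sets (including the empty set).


Independent sets of U(11,16) are all subsets of size <= 11.
Count = (16 choose 0) + (16 choose 1) + (16 choose 2) + (16 choose 3) + (16 choose 4) + (16 choose 5) + (16 choose 6) + (16 choose 7) + (16 choose 8) + (16 choose 9) + (16 choose 10) + (16 choose 11)
     = 1 + 16 + 120 + 560 + 1820 + 4368 + 8008 + 11440 + 12870 + 11440 + 8008 + 4368
     = 63019.

63019


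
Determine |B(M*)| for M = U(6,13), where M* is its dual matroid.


The dual of U(r,n) is U(n-r, n) = U(7,13).
Bases of U(7,13) are all (7)-element subsets.
|B(M*)| = (13 choose 7) = 1716.

1716


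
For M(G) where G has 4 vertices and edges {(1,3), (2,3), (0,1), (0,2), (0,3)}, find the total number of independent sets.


An independent set in a graphic matroid is an acyclic edge subset.
G has 4 vertices and 5 edges.
Enumerate all 2^5 = 32 subsets, checking for acyclicity.
Total independent sets = 24.

24


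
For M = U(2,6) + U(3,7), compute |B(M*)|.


(M1+M2)* = M1* + M2*.
M1* = U(4,6), bases: C(6,4) = 15.
M2* = U(4,7), bases: C(7,4) = 35.
|B(M*)| = 15 * 35 = 525.

525


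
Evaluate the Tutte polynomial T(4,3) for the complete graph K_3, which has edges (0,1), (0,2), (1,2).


T(K_3; x,y) = x^2 + x + y.
T(4,3) = 16 + 4 + 3 = 23.

23


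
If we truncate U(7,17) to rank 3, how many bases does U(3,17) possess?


Truncating U(7,17) to rank 3 gives U(3,17).
Bases of U(3,17) are all 3-element subsets of 17 elements.
Number of bases = (17 choose 3) = 680.

680


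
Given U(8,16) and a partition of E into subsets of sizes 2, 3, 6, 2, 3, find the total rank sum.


r(Ai) = min(|Ai|, 8) for each part.
Sum = min(2,8) + min(3,8) + min(6,8) + min(2,8) + min(3,8)
    = 2 + 3 + 6 + 2 + 3
    = 16.

16


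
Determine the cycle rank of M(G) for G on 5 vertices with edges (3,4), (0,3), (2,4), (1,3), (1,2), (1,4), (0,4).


Cycle rank (nullity) = |E| - r(M) = |E| - (|V| - c).
|E| = 7, |V| = 5, c = 1.
Nullity = 7 - (5 - 1) = 7 - 4 = 3.

3


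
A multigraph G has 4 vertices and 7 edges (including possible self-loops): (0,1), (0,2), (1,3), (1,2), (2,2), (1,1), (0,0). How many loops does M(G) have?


In a graphic matroid, a loop is a self-loop edge (u,u) with rank 0.
Examining all 7 edges for self-loops...
Self-loops found: (2,2), (1,1), (0,0)
Number of loops = 3.

3


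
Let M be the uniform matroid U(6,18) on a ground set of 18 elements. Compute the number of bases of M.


Bases of U(6,18) are all 6-element subsets of the 18-element ground set.
Number of bases = C(18,6).
C(18,6) = 18! / (6! * 12!) = 18564.

18564


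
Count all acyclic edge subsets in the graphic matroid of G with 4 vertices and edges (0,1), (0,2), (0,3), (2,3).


An independent set in a graphic matroid is an acyclic edge subset.
G has 4 vertices and 4 edges.
Enumerate all 2^4 = 16 subsets, checking for acyclicity.
Total independent sets = 14.

14


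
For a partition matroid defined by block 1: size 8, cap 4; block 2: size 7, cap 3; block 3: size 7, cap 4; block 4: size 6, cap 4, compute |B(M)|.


A basis picks exactly ci elements from block i.
Number of bases = product of C(|Si|, ci).
= C(8,4) * C(7,3) * C(7,4) * C(6,4)
= 70 * 35 * 35 * 15
= 1286250.

1286250


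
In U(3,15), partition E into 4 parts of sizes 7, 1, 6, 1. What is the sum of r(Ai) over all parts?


r(Ai) = min(|Ai|, 3) for each part.
Sum = min(7,3) + min(1,3) + min(6,3) + min(1,3)
    = 3 + 1 + 3 + 1
    = 8.

8


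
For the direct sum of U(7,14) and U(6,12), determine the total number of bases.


Bases of a direct sum M1 + M2: |B| = |B(M1)| * |B(M2)|.
|B(U(7,14))| = C(14,7) = 3432.
|B(U(6,12))| = C(12,6) = 924.
Total bases = 3432 * 924 = 3171168.

3171168


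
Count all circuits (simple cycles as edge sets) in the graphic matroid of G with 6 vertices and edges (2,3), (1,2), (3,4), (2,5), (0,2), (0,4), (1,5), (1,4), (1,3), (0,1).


A circuit in a graphic matroid = edge set of a simple cycle.
G has 6 vertices and 10 edges.
Enumerating all minimal edge subsets forming cycles...
Total circuits found: 20.

20


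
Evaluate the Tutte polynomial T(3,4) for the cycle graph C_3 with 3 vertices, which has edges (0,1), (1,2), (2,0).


T(C_3; x,y) = x + x^2 + ... + x^(2) + y.
T(3,4) = 3^1 + 3^2 + 4
= 3 + 9 + 4
= 16.

16


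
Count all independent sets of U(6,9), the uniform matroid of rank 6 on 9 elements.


Independent sets of U(6,9) are all subsets of size <= 6.
Count = C(9,0) + C(9,1) + C(9,2) + C(9,3) + C(9,4) + C(9,5) + C(9,6)
     = 1 + 9 + 36 + 84 + 126 + 126 + 84
     = 466.

466


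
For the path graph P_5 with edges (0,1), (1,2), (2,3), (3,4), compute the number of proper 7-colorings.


P(P_5, k) = k * (k-1)^(4).
P(7) = 7 * 6^4 = 7 * 1296 = 9072.

9072


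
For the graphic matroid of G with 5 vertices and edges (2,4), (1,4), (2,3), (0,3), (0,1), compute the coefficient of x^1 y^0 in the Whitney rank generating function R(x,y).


R(x,y) = sum over A in 2^E of x^(r(E)-r(A)) * y^(|A|-r(A)).
G has 5 vertices, 5 edges. r(E) = 4.
Enumerate all 2^5 = 32 subsets.
Count subsets with r(E)-r(A)=1 and |A|-r(A)=0: 10.

10


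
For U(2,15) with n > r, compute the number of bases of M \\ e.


Deleting e from U(2,15) gives U(2,14) since n > r.
Bases of U(2,14) = C(14,2) = 14! / (2! * 12!) = 91.

91


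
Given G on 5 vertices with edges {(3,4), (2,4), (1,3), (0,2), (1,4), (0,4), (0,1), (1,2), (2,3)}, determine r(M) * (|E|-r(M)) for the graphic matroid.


r(M) = |V| - c = 5 - 1 = 4.
nullity = |E| - r(M) = 9 - 4 = 5.
Product = 4 * 5 = 20.

20


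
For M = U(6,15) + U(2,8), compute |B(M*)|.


(M1+M2)* = M1* + M2*.
M1* = U(9,15), bases: C(15,9) = 5005.
M2* = U(6,8), bases: C(8,6) = 28.
|B(M*)| = 5005 * 28 = 140140.

140140


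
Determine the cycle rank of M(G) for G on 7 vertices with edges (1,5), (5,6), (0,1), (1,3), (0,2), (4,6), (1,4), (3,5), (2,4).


Cycle rank (nullity) = |E| - r(M) = |E| - (|V| - c).
|E| = 9, |V| = 7, c = 1.
Nullity = 9 - (7 - 1) = 9 - 6 = 3.

3


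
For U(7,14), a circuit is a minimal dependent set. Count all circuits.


In U(7,14), circuits are the (8)-element subsets.
Any set of 8 elements is dependent, and removing any one element gives
an independent set of size 7, so it is a minimal dependent set.
Number of circuits = C(14,8) = 14! / (8! * 6!) = 3003.

3003


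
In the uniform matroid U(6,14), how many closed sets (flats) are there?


Flats of U(6,14): every subset of size < 6 is a flat, plus E itself.
Count = (14 choose 0) + (14 choose 1) + (14 choose 2) + (14 choose 3) + (14 choose 4) + (14 choose 5) + 1
     = 1 + 14 + 91 + 364 + 1001 + 2002 + 1
     = 3474.

3474


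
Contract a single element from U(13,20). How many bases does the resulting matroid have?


Contracting e from U(13,20) gives U(12,19).
Bases of U(12,19) = (19 choose 12) = 50388.

50388


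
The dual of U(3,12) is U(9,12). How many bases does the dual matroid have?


The dual of U(r,n) is U(n-r, n) = U(9,12).
Bases of U(9,12) are all (9)-element subsets.
|B(M*)| = C(12,9) = 220.

220


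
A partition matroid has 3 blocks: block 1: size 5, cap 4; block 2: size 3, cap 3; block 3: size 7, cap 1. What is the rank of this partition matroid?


Rank of a partition matroid = sum of min(|Si|, ci) for each block.
= min(5,4) + min(3,3) + min(7,1)
= 4 + 3 + 1
= 8.

8


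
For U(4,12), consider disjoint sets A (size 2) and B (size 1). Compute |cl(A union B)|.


|A union B| = 2 + 1 = 3 (disjoint).
In U(4,12), cl(S) = S if |S| < 4, else cl(S) = E.
Since 3 < 4, cl(A union B) = A union B.
|cl(A union B)| = 3.

3


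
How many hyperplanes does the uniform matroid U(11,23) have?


Hyperplanes of U(11,23) are flats of rank 10.
In a uniform matroid, these are exactly the (10)-element subsets.
Count = (23 choose 10) = 1144066.

1144066


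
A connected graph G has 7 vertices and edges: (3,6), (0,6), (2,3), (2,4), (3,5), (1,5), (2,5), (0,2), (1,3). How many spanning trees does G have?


By Kirchhoff's matrix tree theorem, the number of spanning trees equals
the determinant of any cofactor of the Laplacian matrix L.
G has 7 vertices and 9 edges.
Computing the (6 x 6) cofactor determinant gives 29.

29


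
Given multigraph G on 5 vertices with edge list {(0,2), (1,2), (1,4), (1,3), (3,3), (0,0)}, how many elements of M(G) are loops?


In a graphic matroid, a loop is a self-loop edge (u,u) with rank 0.
Examining all 6 edges for self-loops...
Self-loops found: (3,3), (0,0)
Number of loops = 2.

2


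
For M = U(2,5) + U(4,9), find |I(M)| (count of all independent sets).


For a direct sum, |I(M1+M2)| = |I(M1)| * |I(M2)|.
|I(U(2,5))| = sum C(5,k) for k=0..2 = 16.
|I(U(4,9))| = sum C(9,k) for k=0..4 = 256.
Total = 16 * 256 = 4096.

4096


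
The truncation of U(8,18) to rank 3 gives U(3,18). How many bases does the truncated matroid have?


Truncating U(8,18) to rank 3 gives U(3,18).
Bases of U(3,18) are all 3-element subsets of 18 elements.
Number of bases = C(18,3) = 18! / (3! * 15!) = 816.

816


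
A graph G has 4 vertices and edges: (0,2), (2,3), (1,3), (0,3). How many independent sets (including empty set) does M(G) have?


An independent set in a graphic matroid is an acyclic edge subset.
G has 4 vertices and 4 edges.
Enumerate all 2^4 = 16 subsets, checking for acyclicity.
Total independent sets = 14.

14


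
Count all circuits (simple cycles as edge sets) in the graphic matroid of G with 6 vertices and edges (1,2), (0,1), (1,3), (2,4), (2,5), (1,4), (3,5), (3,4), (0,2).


A circuit in a graphic matroid = edge set of a simple cycle.
G has 6 vertices and 9 edges.
Enumerating all minimal edge subsets forming cycles...
Total circuits found: 12.

12


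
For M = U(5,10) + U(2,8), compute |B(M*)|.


(M1+M2)* = M1* + M2*.
M1* = U(5,10), bases: C(10,5) = 252.
M2* = U(6,8), bases: C(8,6) = 28.
|B(M*)| = 252 * 28 = 7056.

7056


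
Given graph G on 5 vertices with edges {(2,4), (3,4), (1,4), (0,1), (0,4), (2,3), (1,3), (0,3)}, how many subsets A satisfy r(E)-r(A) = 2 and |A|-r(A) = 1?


R(x,y) = sum over A in 2^E of x^(r(E)-r(A)) * y^(|A|-r(A)).
G has 5 vertices, 8 edges. r(E) = 4.
Enumerate all 2^8 = 256 subsets.
Count subsets with r(E)-r(A)=2 and |A|-r(A)=1: 5.

5


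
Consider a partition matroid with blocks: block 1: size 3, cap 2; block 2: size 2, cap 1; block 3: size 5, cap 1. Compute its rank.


Rank of a partition matroid = sum of min(|Si|, ci) for each block.
= min(3,2) + min(2,1) + min(5,1)
= 2 + 1 + 1
= 4.

4


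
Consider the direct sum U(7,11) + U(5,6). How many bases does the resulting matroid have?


Bases of a direct sum M1 + M2: |B| = |B(M1)| * |B(M2)|.
|B(U(7,11))| = C(11,7) = 330.
|B(U(5,6))| = C(6,5) = 6.
Total bases = 330 * 6 = 1980.

1980


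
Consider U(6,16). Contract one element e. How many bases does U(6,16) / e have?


Contracting e from U(6,16) gives U(5,15).
Bases of U(5,15) = (15 choose 5) = 3003.

3003


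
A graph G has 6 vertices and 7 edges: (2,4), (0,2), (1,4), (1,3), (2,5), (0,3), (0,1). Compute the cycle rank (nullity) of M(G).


Cycle rank (nullity) = |E| - r(M) = |E| - (|V| - c).
|E| = 7, |V| = 6, c = 1.
Nullity = 7 - (6 - 1) = 7 - 5 = 2.

2


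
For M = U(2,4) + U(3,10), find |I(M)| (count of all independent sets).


For a direct sum, |I(M1+M2)| = |I(M1)| * |I(M2)|.
|I(U(2,4))| = sum C(4,k) for k=0..2 = 11.
|I(U(3,10))| = sum C(10,k) for k=0..3 = 176.
Total = 11 * 176 = 1936.

1936


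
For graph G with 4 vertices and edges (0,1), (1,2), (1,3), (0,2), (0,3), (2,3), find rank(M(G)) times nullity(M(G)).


r(M) = |V| - c = 4 - 1 = 3.
nullity = |E| - r(M) = 6 - 3 = 3.
Product = 3 * 3 = 9.

9


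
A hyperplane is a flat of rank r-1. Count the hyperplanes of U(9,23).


Hyperplanes of U(9,23) are flats of rank 8.
In a uniform matroid, these are exactly the (8)-element subsets.
Count = C(23,8) = 490314.

490314


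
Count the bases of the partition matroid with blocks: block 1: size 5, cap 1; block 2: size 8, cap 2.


A basis picks exactly ci elements from block i.
Number of bases = product of C(|Si|, ci).
= C(5,1) * C(8,2)
= 5 * 28
= 140.

140


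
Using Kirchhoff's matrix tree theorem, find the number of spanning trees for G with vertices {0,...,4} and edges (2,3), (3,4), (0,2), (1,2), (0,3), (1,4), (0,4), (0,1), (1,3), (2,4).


By Kirchhoff's matrix tree theorem, the number of spanning trees equals
the determinant of any cofactor of the Laplacian matrix L.
G has 5 vertices and 10 edges.
Computing the (4 x 4) cofactor determinant gives 125.

125


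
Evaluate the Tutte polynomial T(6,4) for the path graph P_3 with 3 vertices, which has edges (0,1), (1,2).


A path on 3 vertices is a tree with 2 edges.
T(x,y) = x^(2) for any tree.
T(6,4) = 6^2 = 36.

36


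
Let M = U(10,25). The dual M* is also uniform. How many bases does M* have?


The dual of U(r,n) is U(n-r, n) = U(15,25).
Bases of U(15,25) are all (15)-element subsets.
|B(M*)| = C(25,15) = 3268760.

3268760


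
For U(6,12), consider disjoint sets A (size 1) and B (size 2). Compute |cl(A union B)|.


|A union B| = 1 + 2 = 3 (disjoint).
In U(6,12), cl(S) = S if |S| < 6, else cl(S) = E.
Since 3 < 6, cl(A union B) = A union B.
|cl(A union B)| = 3.

3


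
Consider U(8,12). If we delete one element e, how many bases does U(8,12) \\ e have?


Deleting e from U(8,12) gives U(8,11) since n > r.
Bases of U(8,11) = C(11,8) = 11! / (8! * 3!) = 165.

165


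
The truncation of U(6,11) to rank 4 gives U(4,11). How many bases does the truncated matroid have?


Truncating U(6,11) to rank 4 gives U(4,11).
Bases of U(4,11) are all 4-element subsets of 11 elements.
Number of bases = C(11,4) = (11 * 10 * 9 * 8) / (1 * 2 * 3 * 4) = 330.

330


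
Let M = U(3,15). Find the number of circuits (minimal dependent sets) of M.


In U(3,15), circuits are the (4)-element subsets.
Any set of 4 elements is dependent, and removing any one element gives
an independent set of size 3, so it is a minimal dependent set.
Number of circuits = C(15,4) = (15 * 14 * 13 * 12) / (1 * 2 * 3 * 4) = 1365.

1365


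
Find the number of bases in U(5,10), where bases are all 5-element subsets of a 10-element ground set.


Bases of U(5,10) are all 5-element subsets of the 10-element ground set.
Number of bases = C(10,5).
(10 choose 5) = 252.

252


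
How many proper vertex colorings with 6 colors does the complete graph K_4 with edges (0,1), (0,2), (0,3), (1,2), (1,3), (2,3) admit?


P(K_4, k) = k(k-1)(k-2)...(k-3).
P(6) = (6) * (5) * (4) * (3) = 360.

360


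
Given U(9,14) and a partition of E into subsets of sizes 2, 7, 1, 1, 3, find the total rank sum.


r(Ai) = min(|Ai|, 9) for each part.
Sum = min(2,9) + min(7,9) + min(1,9) + min(1,9) + min(3,9)
    = 2 + 7 + 1 + 1 + 3
    = 14.

14


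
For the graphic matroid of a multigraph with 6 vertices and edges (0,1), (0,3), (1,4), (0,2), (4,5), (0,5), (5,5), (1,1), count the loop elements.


In a graphic matroid, a loop is a self-loop edge (u,u) with rank 0.
Examining all 8 edges for self-loops...
Self-loops found: (5,5), (1,1)
Number of loops = 2.

2


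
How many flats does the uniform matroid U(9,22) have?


Flats of U(9,22): every subset of size < 9 is a flat, plus E itself.
Count = (22 choose 0) + (22 choose 1) + (22 choose 2) + (22 choose 3) + (22 choose 4) + (22 choose 5) + (22 choose 6) + (22 choose 7) + (22 choose 8) + 1
     = 1 + 22 + 231 + 1540 + 7315 + 26334 + 74613 + 170544 + 319770 + 1
     = 600371.

600371


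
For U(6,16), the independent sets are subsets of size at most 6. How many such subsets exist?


Independent sets of U(6,16) are all subsets of size <= 6.
Count = (16 choose 0) + (16 choose 1) + (16 choose 2) + (16 choose 3) + (16 choose 4) + (16 choose 5) + (16 choose 6)
     = 1 + 16 + 120 + 560 + 1820 + 4368 + 8008
     = 14893.

14893


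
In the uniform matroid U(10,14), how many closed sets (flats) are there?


Flats of U(10,14): every subset of size < 10 is a flat, plus E itself.
Count = C(14,0) + C(14,1) + C(14,2) + C(14,3) + C(14,4) + C(14,5) + C(14,6) + C(14,7) + C(14,8) + C(14,9) + 1
     = 1 + 14 + 91 + 364 + 1001 + 2002 + 3003 + 3432 + 3003 + 2002 + 1
     = 14914.

14914


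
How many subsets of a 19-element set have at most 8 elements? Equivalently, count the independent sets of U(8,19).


Independent sets of U(8,19) are all subsets of size <= 8.
Count = (19 choose 0) + (19 choose 1) + (19 choose 2) + (19 choose 3) + (19 choose 4) + (19 choose 5) + (19 choose 6) + (19 choose 7) + (19 choose 8)
     = 1 + 19 + 171 + 969 + 3876 + 11628 + 27132 + 50388 + 75582
     = 169766.

169766


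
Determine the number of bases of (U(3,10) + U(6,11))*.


(M1+M2)* = M1* + M2*.
M1* = U(7,10), bases: C(10,7) = 120.
M2* = U(5,11), bases: C(11,5) = 462.
|B(M*)| = 120 * 462 = 55440.

55440


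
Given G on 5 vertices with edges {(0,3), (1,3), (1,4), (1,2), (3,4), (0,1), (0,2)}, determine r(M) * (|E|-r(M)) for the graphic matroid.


r(M) = |V| - c = 5 - 1 = 4.
nullity = |E| - r(M) = 7 - 4 = 3.
Product = 4 * 3 = 12.

12


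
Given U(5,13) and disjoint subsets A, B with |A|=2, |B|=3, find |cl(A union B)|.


|A union B| = 2 + 3 = 5 (disjoint).
In U(5,13), cl(S) = S if |S| < 5, else cl(S) = E.
Since 5 >= 5, cl(A union B) = E.
|cl(A union B)| = 13.

13


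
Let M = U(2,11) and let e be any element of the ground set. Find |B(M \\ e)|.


Deleting e from U(2,11) gives U(2,10) since n > r.
Bases of U(2,10) = C(10,2) = 10! / (2! * 8!) = 45.

45


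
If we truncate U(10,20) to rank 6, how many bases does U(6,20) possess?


Truncating U(10,20) to rank 6 gives U(6,20).
Bases of U(6,20) are all 6-element subsets of 20 elements.
Number of bases = C(20,6) = 38760.

38760


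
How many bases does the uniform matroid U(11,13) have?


Bases of U(11,13) are all 11-element subsets of the 13-element ground set.
Number of bases = C(13,11).
C(13,11) = 78.

78


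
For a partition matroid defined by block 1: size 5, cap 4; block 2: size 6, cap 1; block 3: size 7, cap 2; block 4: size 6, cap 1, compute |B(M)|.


A basis picks exactly ci elements from block i.
Number of bases = product of C(|Si|, ci).
= C(5,4) * C(6,1) * C(7,2) * C(6,1)
= 5 * 6 * 21 * 6
= 3780.

3780


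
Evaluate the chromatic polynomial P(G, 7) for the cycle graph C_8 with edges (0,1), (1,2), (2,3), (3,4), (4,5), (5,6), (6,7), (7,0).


P(C_8, k) = (k-1)^8 + (-1)^8*(k-1).
P(7) = (6)^8 + 6
= 1679616 + 6 = 1679622.

1679622


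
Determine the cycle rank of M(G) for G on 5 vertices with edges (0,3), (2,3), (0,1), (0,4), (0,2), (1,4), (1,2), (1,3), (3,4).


Cycle rank (nullity) = |E| - r(M) = |E| - (|V| - c).
|E| = 9, |V| = 5, c = 1.
Nullity = 9 - (5 - 1) = 9 - 4 = 5.

5


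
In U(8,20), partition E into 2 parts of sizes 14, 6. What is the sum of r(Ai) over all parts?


r(Ai) = min(|Ai|, 8) for each part.
Sum = min(14,8) + min(6,8)
    = 8 + 6
    = 14.

14


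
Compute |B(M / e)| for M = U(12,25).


Contracting e from U(12,25) gives U(11,24).
Bases of U(11,24) = (24 choose 11) = 2496144.

2496144


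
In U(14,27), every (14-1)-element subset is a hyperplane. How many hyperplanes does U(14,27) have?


Hyperplanes of U(14,27) are flats of rank 13.
In a uniform matroid, these are exactly the (13)-element subsets.
Count = C(27,13) = 20058300.

20058300


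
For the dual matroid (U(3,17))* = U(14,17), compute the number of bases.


The dual of U(r,n) is U(n-r, n) = U(14,17).
Bases of U(14,17) are all (14)-element subsets.
|B(M*)| = C(17,14) = 17! / (14! * 3!) = 680.

680


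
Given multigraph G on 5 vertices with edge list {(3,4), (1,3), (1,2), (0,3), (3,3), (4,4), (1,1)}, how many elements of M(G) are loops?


In a graphic matroid, a loop is a self-loop edge (u,u) with rank 0.
Examining all 7 edges for self-loops...
Self-loops found: (3,3), (4,4), (1,1)
Number of loops = 3.

3


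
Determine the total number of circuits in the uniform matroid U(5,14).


In U(5,14), circuits are the (6)-element subsets.
Any set of 6 elements is dependent, and removing any one element gives
an independent set of size 5, so it is a minimal dependent set.
Number of circuits = C(14,6) = 3003.

3003


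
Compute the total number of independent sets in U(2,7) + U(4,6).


For a direct sum, |I(M1+M2)| = |I(M1)| * |I(M2)|.
|I(U(2,7))| = sum C(7,k) for k=0..2 = 29.
|I(U(4,6))| = sum C(6,k) for k=0..4 = 57.
Total = 29 * 57 = 1653.

1653


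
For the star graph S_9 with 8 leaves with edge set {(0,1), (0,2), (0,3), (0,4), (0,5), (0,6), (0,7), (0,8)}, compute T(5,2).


A star on 9 vertices is a tree with 8 edges.
T(x,y) = x^(8) for any tree.
T(5,2) = 5^8 = 390625.

390625


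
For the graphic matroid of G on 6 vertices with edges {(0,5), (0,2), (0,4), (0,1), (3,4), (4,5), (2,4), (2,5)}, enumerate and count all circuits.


A circuit in a graphic matroid = edge set of a simple cycle.
G has 6 vertices and 8 edges.
Enumerating all minimal edge subsets forming cycles...
Total circuits found: 7.

7


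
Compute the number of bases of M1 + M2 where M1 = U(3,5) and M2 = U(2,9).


Bases of a direct sum M1 + M2: |B| = |B(M1)| * |B(M2)|.
|B(U(3,5))| = C(5,3) = 10.
|B(U(2,9))| = C(9,2) = 36.
Total bases = 10 * 36 = 360.

360


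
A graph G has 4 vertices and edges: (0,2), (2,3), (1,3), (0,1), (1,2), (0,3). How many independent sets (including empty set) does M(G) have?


An independent set in a graphic matroid is an acyclic edge subset.
G has 4 vertices and 6 edges.
Enumerate all 2^6 = 64 subsets, checking for acyclicity.
Total independent sets = 38.

38


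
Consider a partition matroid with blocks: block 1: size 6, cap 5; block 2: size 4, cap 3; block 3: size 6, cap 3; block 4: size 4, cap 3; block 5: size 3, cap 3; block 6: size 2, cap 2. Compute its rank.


Rank of a partition matroid = sum of min(|Si|, ci) for each block.
= min(6,5) + min(4,3) + min(6,3) + min(4,3) + min(3,3) + min(2,2)
= 5 + 3 + 3 + 3 + 3 + 2
= 19.

19


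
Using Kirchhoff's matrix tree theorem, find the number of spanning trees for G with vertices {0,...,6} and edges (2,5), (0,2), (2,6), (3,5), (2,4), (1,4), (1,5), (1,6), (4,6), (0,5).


By Kirchhoff's matrix tree theorem, the number of spanning trees equals
the determinant of any cofactor of the Laplacian matrix L.
G has 7 vertices and 10 edges.
Computing the (6 x 6) cofactor determinant gives 64.

64


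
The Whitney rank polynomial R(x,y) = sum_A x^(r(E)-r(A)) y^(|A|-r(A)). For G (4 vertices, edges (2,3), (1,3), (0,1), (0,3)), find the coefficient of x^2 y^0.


R(x,y) = sum over A in 2^E of x^(r(E)-r(A)) * y^(|A|-r(A)).
G has 4 vertices, 4 edges. r(E) = 3.
Enumerate all 2^4 = 16 subsets.
Count subsets with r(E)-r(A)=2 and |A|-r(A)=0: 4.

4


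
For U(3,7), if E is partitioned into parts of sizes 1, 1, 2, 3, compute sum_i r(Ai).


r(Ai) = min(|Ai|, 3) for each part.
Sum = min(1,3) + min(1,3) + min(2,3) + min(3,3)
    = 1 + 1 + 2 + 3
    = 7.

7


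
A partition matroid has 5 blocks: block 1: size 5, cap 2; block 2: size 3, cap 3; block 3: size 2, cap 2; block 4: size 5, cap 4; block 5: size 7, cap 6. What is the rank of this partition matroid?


Rank of a partition matroid = sum of min(|Si|, ci) for each block.
= min(5,2) + min(3,3) + min(2,2) + min(5,4) + min(7,6)
= 2 + 3 + 2 + 4 + 6
= 17.

17


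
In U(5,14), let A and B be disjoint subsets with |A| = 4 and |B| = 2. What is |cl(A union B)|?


|A union B| = 4 + 2 = 6 (disjoint).
In U(5,14), cl(S) = S if |S| < 5, else cl(S) = E.
Since 6 >= 5, cl(A union B) = E.
|cl(A union B)| = 14.

14


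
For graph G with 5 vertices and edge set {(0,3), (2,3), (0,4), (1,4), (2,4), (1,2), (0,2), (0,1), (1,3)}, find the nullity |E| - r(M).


Cycle rank (nullity) = |E| - r(M) = |E| - (|V| - c).
|E| = 9, |V| = 5, c = 1.
Nullity = 9 - (5 - 1) = 9 - 4 = 5.

5


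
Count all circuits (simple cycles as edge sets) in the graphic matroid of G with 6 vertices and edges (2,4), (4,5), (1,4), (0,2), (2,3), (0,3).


A circuit in a graphic matroid = edge set of a simple cycle.
G has 6 vertices and 6 edges.
Enumerating all minimal edge subsets forming cycles...
Total circuits found: 1.

1


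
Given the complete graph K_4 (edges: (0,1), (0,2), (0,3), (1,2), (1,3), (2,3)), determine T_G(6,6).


T(K_4; x,y) = x^3 + 3x^2 + 4xy + 2x + y^3 + 3y^2 + 2y.
Substituting x=6, y=6:
= 216 + 108 + 144 + 12 + 216 + 108 + 12
= 816.

816


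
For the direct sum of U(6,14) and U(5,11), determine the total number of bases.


Bases of a direct sum M1 + M2: |B| = |B(M1)| * |B(M2)|.
|B(U(6,14))| = C(14,6) = 3003.
|B(U(5,11))| = C(11,5) = 462.
Total bases = 3003 * 462 = 1387386.

1387386


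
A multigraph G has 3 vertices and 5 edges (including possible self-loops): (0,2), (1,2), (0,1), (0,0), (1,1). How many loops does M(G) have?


In a graphic matroid, a loop is a self-loop edge (u,u) with rank 0.
Examining all 5 edges for self-loops...
Self-loops found: (0,0), (1,1)
Number of loops = 2.

2


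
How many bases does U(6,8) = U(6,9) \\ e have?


Deleting e from U(6,9) gives U(6,8) since n > r.
Bases of U(6,8) = C(8,6) = 8! / (6! * 2!) = 28.

28


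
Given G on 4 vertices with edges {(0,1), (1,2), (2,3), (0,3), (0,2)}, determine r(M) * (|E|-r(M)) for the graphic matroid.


r(M) = |V| - c = 4 - 1 = 3.
nullity = |E| - r(M) = 5 - 3 = 2.
Product = 3 * 2 = 6.

6


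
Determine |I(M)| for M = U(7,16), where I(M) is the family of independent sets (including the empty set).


Independent sets of U(7,16) are all subsets of size <= 7.
Count = C(16,0) + C(16,1) + C(16,2) + C(16,3) + C(16,4) + C(16,5) + C(16,6) + C(16,7)
     = 1 + 16 + 120 + 560 + 1820 + 4368 + 8008 + 11440
     = 26333.

26333


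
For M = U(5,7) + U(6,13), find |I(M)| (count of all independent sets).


For a direct sum, |I(M1+M2)| = |I(M1)| * |I(M2)|.
|I(U(5,7))| = sum C(7,k) for k=0..5 = 120.
|I(U(6,13))| = sum C(13,k) for k=0..6 = 4096.
Total = 120 * 4096 = 491520.

491520


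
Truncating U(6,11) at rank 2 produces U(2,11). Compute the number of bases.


Truncating U(6,11) to rank 2 gives U(2,11).
Bases of U(2,11) are all 2-element subsets of 11 elements.
Number of bases = C(11,2) = 11! / (2! * 9!) = 55.

55


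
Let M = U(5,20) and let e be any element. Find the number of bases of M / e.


Contracting e from U(5,20) gives U(4,19).
Bases of U(4,19) = (19 choose 4) = 3876.

3876


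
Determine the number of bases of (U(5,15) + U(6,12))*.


(M1+M2)* = M1* + M2*.
M1* = U(10,15), bases: C(15,10) = 3003.
M2* = U(6,12), bases: C(12,6) = 924.
|B(M*)| = 3003 * 924 = 2774772.

2774772


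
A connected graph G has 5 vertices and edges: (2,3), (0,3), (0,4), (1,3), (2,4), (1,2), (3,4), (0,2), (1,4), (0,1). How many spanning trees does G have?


By Kirchhoff's matrix tree theorem, the number of spanning trees equals
the determinant of any cofactor of the Laplacian matrix L.
G has 5 vertices and 10 edges.
Computing the (4 x 4) cofactor determinant gives 125.

125


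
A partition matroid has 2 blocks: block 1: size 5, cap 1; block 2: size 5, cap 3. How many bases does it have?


A basis picks exactly ci elements from block i.
Number of bases = product of C(|Si|, ci).
= C(5,1) * C(5,3)
= 5 * 10
= 50.

50


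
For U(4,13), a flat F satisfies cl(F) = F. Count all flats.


Flats of U(4,13): every subset of size < 4 is a flat, plus E itself.
Count = C(13,0) + C(13,1) + C(13,2) + C(13,3) + 1
     = 1 + 13 + 78 + 286 + 1
     = 379.

379


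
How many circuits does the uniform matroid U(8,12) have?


In U(8,12), circuits are the (9)-element subsets.
Any set of 9 elements is dependent, and removing any one element gives
an independent set of size 8, so it is a minimal dependent set.
Number of circuits = (12 choose 9) = 220.

220


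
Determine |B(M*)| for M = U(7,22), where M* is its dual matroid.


The dual of U(r,n) is U(n-r, n) = U(15,22).
Bases of U(15,22) are all (15)-element subsets.
|B(M*)| = C(22,15) = 22! / (15! * 7!) = 170544.

170544


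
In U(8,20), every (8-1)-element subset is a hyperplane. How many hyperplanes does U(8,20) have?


Hyperplanes of U(8,20) are flats of rank 7.
In a uniform matroid, these are exactly the (7)-element subsets.
Count = C(20,7) = 20! / (7! * 13!) = 77520.

77520


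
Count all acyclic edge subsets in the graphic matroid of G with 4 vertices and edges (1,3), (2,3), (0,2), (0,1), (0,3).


An independent set in a graphic matroid is an acyclic edge subset.
G has 4 vertices and 5 edges.
Enumerate all 2^5 = 32 subsets, checking for acyclicity.
Total independent sets = 24.

24


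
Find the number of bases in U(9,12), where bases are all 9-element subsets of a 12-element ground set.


Bases of U(9,12) are all 9-element subsets of the 12-element ground set.
Number of bases = C(12,9).
(12 choose 9) = 220.

220


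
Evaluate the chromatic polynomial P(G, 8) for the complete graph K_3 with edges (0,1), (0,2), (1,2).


P(K_3, k) = k(k-1)(k-2)...(k-2).
P(8) = (8) * (7) * (6) = 336.

336


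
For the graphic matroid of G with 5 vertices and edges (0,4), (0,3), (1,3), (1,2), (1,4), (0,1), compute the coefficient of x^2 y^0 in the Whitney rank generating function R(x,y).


R(x,y) = sum over A in 2^E of x^(r(E)-r(A)) * y^(|A|-r(A)).
G has 5 vertices, 6 edges. r(E) = 4.
Enumerate all 2^6 = 64 subsets.
Count subsets with r(E)-r(A)=2 and |A|-r(A)=0: 15.

15


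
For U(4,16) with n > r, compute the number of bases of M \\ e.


Deleting e from U(4,16) gives U(4,15) since n > r.
Bases of U(4,15) = C(15,4) = (15 * 14 * 13 * 12) / (1 * 2 * 3 * 4) = 1365.

1365


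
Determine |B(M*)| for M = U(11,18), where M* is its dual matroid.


The dual of U(r,n) is U(n-r, n) = U(7,18).
Bases of U(7,18) are all (7)-element subsets.
|B(M*)| = (18 choose 7) = 31824.

31824


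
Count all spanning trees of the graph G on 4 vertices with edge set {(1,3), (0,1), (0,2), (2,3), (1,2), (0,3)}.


By Kirchhoff's matrix tree theorem, the number of spanning trees equals
the determinant of any cofactor of the Laplacian matrix L.
G has 4 vertices and 6 edges.
Computing the (3 x 3) cofactor determinant gives 16.

16


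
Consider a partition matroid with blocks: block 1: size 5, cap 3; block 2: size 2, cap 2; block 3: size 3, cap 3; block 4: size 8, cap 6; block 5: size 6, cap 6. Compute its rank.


Rank of a partition matroid = sum of min(|Si|, ci) for each block.
= min(5,3) + min(2,2) + min(3,3) + min(8,6) + min(6,6)
= 3 + 2 + 3 + 6 + 6
= 20.

20


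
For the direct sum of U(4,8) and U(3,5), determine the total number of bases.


Bases of a direct sum M1 + M2: |B| = |B(M1)| * |B(M2)|.
|B(U(4,8))| = C(8,4) = 70.
|B(U(3,5))| = C(5,3) = 10.
Total bases = 70 * 10 = 700.

700


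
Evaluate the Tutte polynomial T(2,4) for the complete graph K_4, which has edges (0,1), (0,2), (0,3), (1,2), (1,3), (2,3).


T(K_4; x,y) = x^3 + 3x^2 + 4xy + 2x + y^3 + 3y^2 + 2y.
Substituting x=2, y=4:
= 8 + 12 + 32 + 4 + 64 + 48 + 8
= 176.

176


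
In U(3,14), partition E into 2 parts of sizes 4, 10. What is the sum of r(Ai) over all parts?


r(Ai) = min(|Ai|, 3) for each part.
Sum = min(4,3) + min(10,3)
    = 3 + 3
    = 6.

6


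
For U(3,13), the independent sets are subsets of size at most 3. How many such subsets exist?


Independent sets of U(3,13) are all subsets of size <= 3.
Count = (13 choose 0) + (13 choose 1) + (13 choose 2) + (13 choose 3)
     = 1 + 13 + 78 + 286
     = 378.

378


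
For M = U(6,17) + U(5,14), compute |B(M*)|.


(M1+M2)* = M1* + M2*.
M1* = U(11,17), bases: C(17,11) = 12376.
M2* = U(9,14), bases: C(14,9) = 2002.
|B(M*)| = 12376 * 2002 = 24776752.

24776752


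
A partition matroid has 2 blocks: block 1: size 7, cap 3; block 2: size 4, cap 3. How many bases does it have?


A basis picks exactly ci elements from block i.
Number of bases = product of C(|Si|, ci).
= C(7,3) * C(4,3)
= 35 * 4
= 140.

140


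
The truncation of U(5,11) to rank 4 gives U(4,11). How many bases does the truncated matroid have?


Truncating U(5,11) to rank 4 gives U(4,11).
Bases of U(4,11) are all 4-element subsets of 11 elements.
Number of bases = C(11,4) = (11 * 10 * 9 * 8) / (1 * 2 * 3 * 4) = 330.

330


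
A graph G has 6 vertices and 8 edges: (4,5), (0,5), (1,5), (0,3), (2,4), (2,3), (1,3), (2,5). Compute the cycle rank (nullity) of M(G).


Cycle rank (nullity) = |E| - r(M) = |E| - (|V| - c).
|E| = 8, |V| = 6, c = 1.
Nullity = 8 - (6 - 1) = 8 - 5 = 3.

3


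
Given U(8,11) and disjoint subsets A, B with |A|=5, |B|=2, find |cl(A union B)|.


|A union B| = 5 + 2 = 7 (disjoint).
In U(8,11), cl(S) = S if |S| < 8, else cl(S) = E.
Since 7 < 8, cl(A union B) = A union B.
|cl(A union B)| = 7.

7


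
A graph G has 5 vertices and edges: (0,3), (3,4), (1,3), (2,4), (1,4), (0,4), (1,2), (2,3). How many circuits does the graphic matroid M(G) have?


A circuit in a graphic matroid = edge set of a simple cycle.
G has 5 vertices and 8 edges.
Enumerating all minimal edge subsets forming cycles...
Total circuits found: 12.

12


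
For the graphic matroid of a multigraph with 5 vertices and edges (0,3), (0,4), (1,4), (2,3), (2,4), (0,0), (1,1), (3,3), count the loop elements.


In a graphic matroid, a loop is a self-loop edge (u,u) with rank 0.
Examining all 8 edges for self-loops...
Self-loops found: (0,0), (1,1), (3,3)
Number of loops = 3.

3


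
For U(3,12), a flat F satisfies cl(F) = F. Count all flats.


Flats of U(3,12): every subset of size < 3 is a flat, plus E itself.
Count = C(12,0) + C(12,1) + C(12,2) + 1
     = 1 + 12 + 66 + 1
     = 80.

80


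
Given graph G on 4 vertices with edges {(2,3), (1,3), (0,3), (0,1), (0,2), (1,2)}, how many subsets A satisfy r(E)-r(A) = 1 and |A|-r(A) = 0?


R(x,y) = sum over A in 2^E of x^(r(E)-r(A)) * y^(|A|-r(A)).
G has 4 vertices, 6 edges. r(E) = 3.
Enumerate all 2^6 = 64 subsets.
Count subsets with r(E)-r(A)=1 and |A|-r(A)=0: 15.

15


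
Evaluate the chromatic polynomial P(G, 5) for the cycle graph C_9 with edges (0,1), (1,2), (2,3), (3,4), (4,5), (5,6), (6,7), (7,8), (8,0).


P(C_9, k) = (k-1)^9 + (-1)^9*(k-1).
P(5) = (4)^9 - 4
= 262144 - 4 = 262140.

262140


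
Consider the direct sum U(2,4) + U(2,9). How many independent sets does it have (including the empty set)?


For a direct sum, |I(M1+M2)| = |I(M1)| * |I(M2)|.
|I(U(2,4))| = sum C(4,k) for k=0..2 = 11.
|I(U(2,9))| = sum C(9,k) for k=0..2 = 46.
Total = 11 * 46 = 506.

506


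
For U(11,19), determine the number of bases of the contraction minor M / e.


Contracting e from U(11,19) gives U(10,18).
Bases of U(10,18) = C(18,10) = 43758.

43758


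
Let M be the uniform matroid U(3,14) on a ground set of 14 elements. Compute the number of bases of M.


Bases of U(3,14) are all 3-element subsets of the 14-element ground set.
Number of bases = C(14,3).
(14 choose 3) = 364.

364


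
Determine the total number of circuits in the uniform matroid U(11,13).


In U(11,13), circuits are the (12)-element subsets.
Any set of 12 elements is dependent, and removing any one element gives
an independent set of size 11, so it is a minimal dependent set.
Number of circuits = C(13,12) = 13! / (12! * 1!) = 13.

13


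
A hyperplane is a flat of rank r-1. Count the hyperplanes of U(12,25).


Hyperplanes of U(12,25) are flats of rank 11.
In a uniform matroid, these are exactly the (11)-element subsets.
Count = (25 choose 11) = 4457400.

4457400
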